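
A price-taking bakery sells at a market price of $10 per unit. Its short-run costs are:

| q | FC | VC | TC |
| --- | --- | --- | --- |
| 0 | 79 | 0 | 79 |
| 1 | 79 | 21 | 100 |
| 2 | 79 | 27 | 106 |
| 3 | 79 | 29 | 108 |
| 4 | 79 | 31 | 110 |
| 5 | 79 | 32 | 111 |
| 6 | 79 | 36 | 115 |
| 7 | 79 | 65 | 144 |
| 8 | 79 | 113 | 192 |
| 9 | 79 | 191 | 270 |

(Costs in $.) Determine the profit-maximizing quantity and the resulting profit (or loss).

q = 6; profit = -$55

Compute π = P·q − TC at each output: q=0: -79; q=1: -90; q=2: -86; q=3: -78; q=4: -70; q=5: -61; q=6: -55; q=7: -74; q=8: -112; q=9: -180.
Profit is maximized at q = 6. AVC there is 36/6 = $6 ≤ P, so producing beats shutting down (which would give -$79).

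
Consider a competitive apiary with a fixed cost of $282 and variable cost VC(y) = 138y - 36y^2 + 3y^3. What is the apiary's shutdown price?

The firm shuts down when price falls below the minimum of average variable cost. AVC = VC/y = 138 - 36y + 3y^2.
dAVC/dy = -36 + 6y = 0 gives y = 6. min AVC = 138 - 36·6 + 3·6^2 = 30.
For P < $30 the firm produces nothing.

$30 per unit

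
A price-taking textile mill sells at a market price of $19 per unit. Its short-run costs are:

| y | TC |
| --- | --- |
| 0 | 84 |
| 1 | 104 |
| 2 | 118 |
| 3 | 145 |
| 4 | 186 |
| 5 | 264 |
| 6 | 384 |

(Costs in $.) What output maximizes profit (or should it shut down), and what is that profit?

Compute π = P·y − TC at each output: y=0: -84; y=1: -85; y=2: -80; y=3: -88; y=4: -110; y=5: -169; y=6: -270.
Profit is maximized at y = 2. AVC there is 34/2 = $17 ≤ P, so producing beats shutting down (which would give -$84).

y = 2; profit = -$80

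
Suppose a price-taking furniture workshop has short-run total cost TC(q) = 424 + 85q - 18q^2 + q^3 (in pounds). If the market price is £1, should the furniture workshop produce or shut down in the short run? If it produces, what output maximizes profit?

Shut down

Strip out fixed cost: VC = 85q - 18q^2 + q^3. Then AVC = 85 - 18q + q^2 and MC = 85 - 36q + 3q^2.
The AVC parabola has its vertex at q = 18/2 = 9, where AVC = 85 - 18·9 + 9^2 = £4.
P = £1 lies below min AVC = £4; no output level covers variable cost.
The firm minimizes its loss by shutting down and losing only its fixed cost of £424.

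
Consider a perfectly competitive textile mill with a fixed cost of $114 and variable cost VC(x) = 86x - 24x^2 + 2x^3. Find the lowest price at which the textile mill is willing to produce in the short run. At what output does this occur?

$14 per unit, at x = 6

Short-run supply begins at min AVC. From VC = 86x - 24x^2 + 2x^3, AVC = 86 - 24x + 2x^2.
At the minimum of AVC, MC = AVC. MC = 86 - 48x + 6x^2; setting MC = AVC gives 4x^2 - 24x = 0, so x = 6. min AVC = 14.
For P < $14 the firm produces nothing.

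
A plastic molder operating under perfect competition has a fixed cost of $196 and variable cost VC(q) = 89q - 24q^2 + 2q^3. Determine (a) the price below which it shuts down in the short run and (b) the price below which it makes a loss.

AVC = 89 - 24q + 2q^2; minimized at q = 6, giving min AVC = $17. That is the shutdown price.
ATC = 196/q + 89 - 24q + 2q^2. Setting dATC/dq = −196/q^2 − 24 + 4q = 0 gives q = 7 (since 4·7^3 − 24·7^2 = 196).
min ATC = 196/7 + 89 − 24·7 + 2·7^2 = $47. That is the break-even price.
For $17 ≤ P < $47 the firm produces at a loss; below $17 it shuts down.

Shutdown price = $17; break-even price = $47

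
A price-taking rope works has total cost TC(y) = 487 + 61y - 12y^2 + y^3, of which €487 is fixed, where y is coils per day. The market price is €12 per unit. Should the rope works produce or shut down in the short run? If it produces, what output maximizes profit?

From TC, MC = TC'(y) = 61 - 24y + 3y^2 and AVC = VC/y = 61 - 12y + y^2.
AVC hits its minimum where MC = AVC, at y = 6, giving min AVC = 61 - 12·6 + 6^2 = €25.
P = €12 lies below min AVC = €25; no output level covers variable cost.
Shutting down limits the loss to fixed cost, €487.

Shut down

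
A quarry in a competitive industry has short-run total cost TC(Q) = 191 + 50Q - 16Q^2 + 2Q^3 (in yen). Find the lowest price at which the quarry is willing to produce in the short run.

The firm shuts down when price falls below the minimum of average variable cost. AVC = VC/Q = 50 - 16Q + 2Q^2.
dAVC/dQ = -16 + 4Q = 0 gives Q = 4. min AVC = 50 - 16·4 + 2·4^2 = 18.
For P < ¥18 the firm produces nothing.

¥18 per unit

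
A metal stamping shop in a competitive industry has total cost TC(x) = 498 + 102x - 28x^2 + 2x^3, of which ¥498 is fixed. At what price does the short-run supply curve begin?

The firm shuts down when price falls below the minimum of average variable cost. AVC = VC/x = 102 - 28x + 2x^2.
At the minimum of AVC, MC = AVC. MC = 102 - 56x + 6x^2; setting MC = AVC gives 4x^2 - 28x = 0, so x = 7. min AVC = 4.
For P < ¥4 the firm produces nothing.

¥4 per unit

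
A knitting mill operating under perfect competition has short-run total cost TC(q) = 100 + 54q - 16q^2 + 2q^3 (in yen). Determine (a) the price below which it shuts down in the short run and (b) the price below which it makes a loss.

Shutdown price = ¥22; break-even price = ¥44

Shutdown price = min AVC. AVC = 54 - 16q + 2q^2, with vertex at q = 4 and minimum ¥22.
ATC = 100/q + 54 - 16q + 2q^2. Setting dATC/dq = −100/q^2 − 16 + 4q = 0 gives q = 5 (since 4·5^3 − 16·5^2 = 100).
min ATC = 100/5 + 54 − 16·5 + 2·5^2 = ¥44. That is the break-even price.
Between these two prices the firm operates at a loss; above ¥44 it earns a profit.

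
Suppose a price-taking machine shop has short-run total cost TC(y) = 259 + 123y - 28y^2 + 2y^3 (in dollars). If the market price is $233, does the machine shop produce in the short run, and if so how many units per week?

Produce at y = 11

Variable cost is VC = 123y - 28y^2 + 2y^3, so AVC = VC/y = 123 - 28y + 2y^2 and MC = dTC/dy = 123 - 56y + 6y^2.
AVC is minimized where dAVC/dy = -28 + 4y = 0, at y = 7; min AVC = 123 - 28·7 + 2·7^2 = $25.
Because $233 ≥ $25, revenue can cover variable cost; the firm operates.
Set P = MC: 233 = 123 - 56y + 6y^2 → -110 - 56y + 6y^2 = 0. The roots are y = -5/3 and y = 11; the profit-maximizing output is on the rising part of MC, so y* = 11.
Check: AVC at y = 11 is $57 ≤ P, so revenue covers variable cost.
Profit = P·y − TC = 233·11 − 886 = $1677.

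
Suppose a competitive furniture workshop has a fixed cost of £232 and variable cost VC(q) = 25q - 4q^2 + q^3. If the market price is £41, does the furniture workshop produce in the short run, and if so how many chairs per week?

Produce at q = 4

Variable cost is VC = 25q - 4q^2 + q^3, so AVC = VC/q = 25 - 4q + q^2 and MC = dTC/dq = 25 - 8q + 3q^2.
AVC is minimized where dAVC/dq = -4 + 2q = 0, at q = 2; min AVC = 25 - 4·2 + 2^2 = £21.
P = £41 exceeds min AVC = £21, so the firm stays open.
Solving P = MC: -16 - 8q + 3q^2 = 0 ⇒ q = -4/3 or 4. On the upward-sloping branch, q* = 4.
Check: AVC at q = 4 is £25 ≤ P, so revenue covers variable cost.
Profit = P·q − TC = 41·4 − 332 = -£168, a loss, but smaller than the £232 fixed cost the firm would lose by shutting down.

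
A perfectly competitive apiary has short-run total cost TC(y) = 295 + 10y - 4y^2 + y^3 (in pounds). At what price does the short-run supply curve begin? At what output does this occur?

£6 per unit, at y = 2

Short-run supply begins at min AVC. From VC = 10y - 4y^2 + y^3, AVC = 10 - 4y + y^2.
At the minimum of AVC, MC = AVC. MC = 10 - 8y + 3y^2; setting MC = AVC gives 2y^2 - 4y = 0, so y = 2. min AVC = 6.
So the shutdown price is £6.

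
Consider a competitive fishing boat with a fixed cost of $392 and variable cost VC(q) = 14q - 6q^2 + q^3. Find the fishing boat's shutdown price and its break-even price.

Shutdown price = min AVC. AVC = 14 - 6q + q^2, with vertex at q = 3 and minimum $5.
ATC = 392/q + 14 - 6q + q^2. Setting dATC/dq = −392/q^2 − 6 + 2q = 0 gives q = 7 (since 2·7^3 − 6·7^2 = 392).
min ATC = 392/7 + 14 − 6·7 + 7^2 = $77. That is the break-even price.
For $5 ≤ P < $77 the firm produces at a loss; below $5 it shuts down.

Shutdown price = $5; break-even price = $77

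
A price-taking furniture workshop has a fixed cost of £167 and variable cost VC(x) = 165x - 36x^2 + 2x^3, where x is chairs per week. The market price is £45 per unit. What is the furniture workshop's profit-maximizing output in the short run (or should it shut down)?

Produce at x = 10

Variable cost is VC = 165x - 36x^2 + 2x^3, so AVC = VC/x = 165 - 36x + 2x^2 and MC = dTC/dx = 165 - 72x + 6x^2.
AVC hits its minimum where MC = AVC, at x = 9, giving min AVC = 165 - 36·9 + 2·9^2 = £3.
Since P = £45 ≥ min AVC = £3, price covers variable cost and the firm should produce.
Solving P = MC: 120 - 72x + 6x^2 = 0 ⇒ x = 2 or 10. On the upward-sloping branch, x* = 10.
Check: AVC at x = 10 is £5 ≤ P, so revenue covers variable cost.
Profit = P·x − TC = 45·10 − 217 = £233.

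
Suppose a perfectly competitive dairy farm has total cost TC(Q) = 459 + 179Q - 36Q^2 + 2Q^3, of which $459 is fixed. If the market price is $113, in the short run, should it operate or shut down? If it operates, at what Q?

Produce at Q = 11

Strip out fixed cost: VC = 179Q - 36Q^2 + 2Q^3. Then AVC = 179 - 36Q + 2Q^2 and MC = 179 - 72Q + 6Q^2.
AVC hits its minimum where MC = AVC, at Q = 9, giving min AVC = 179 - 36·9 + 2·9^2 = $17.
Since P = $113 ≥ min AVC = $17, price covers variable cost and the firm should produce.
P = MC gives 66 - 72Q + 6Q^2 = 0, with roots 1 and 11. Take the larger (rising MC): Q* = 11.
Check: AVC at Q = 11 is $25 ≤ P, so revenue covers variable cost.
Profit = P·Q − TC = 113·11 − 734 = $509.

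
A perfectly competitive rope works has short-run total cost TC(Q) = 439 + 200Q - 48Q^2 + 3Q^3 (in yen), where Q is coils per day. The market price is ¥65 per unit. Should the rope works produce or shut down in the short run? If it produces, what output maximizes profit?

From TC, MC = TC'(Q) = 200 - 96Q + 9Q^2 and AVC = VC/Q = 200 - 48Q + 3Q^2.
AVC hits its minimum where MC = AVC, at Q = 8, giving min AVC = 200 - 48·8 + 3·8^2 = ¥8.
Since P = ¥65 ≥ min AVC = ¥8, price covers variable cost and the firm should produce.
Solving P = MC: 135 - 96Q + 9Q^2 = 0 ⇒ Q = 5/3 or 9. On the upward-sloping branch, Q* = 9.
Check: AVC at Q = 9 is ¥11 ≤ P, so revenue covers variable cost.
Profit = P·Q − TC = 65·9 − 538 = ¥47.

Produce at Q = 9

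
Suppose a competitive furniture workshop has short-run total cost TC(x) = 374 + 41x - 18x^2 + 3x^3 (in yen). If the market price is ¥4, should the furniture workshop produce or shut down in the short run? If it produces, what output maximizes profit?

From TC, MC = TC'(x) = 41 - 36x + 9x^2 and AVC = VC/x = 41 - 18x + 3x^2.
AVC is minimized where dAVC/dx = -18 + 6x = 0, at x = 3; min AVC = 41 - 18·3 + 3·3^2 = ¥14.
With P < min AVC (¥4 < ¥14), every unit sold adds to the loss.
Best response: produce nothing and absorb the ¥374 fixed cost.

Shut down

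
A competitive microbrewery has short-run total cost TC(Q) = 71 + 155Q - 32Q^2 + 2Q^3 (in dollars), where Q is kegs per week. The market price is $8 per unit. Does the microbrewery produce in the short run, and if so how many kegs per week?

Shut down

Strip out fixed cost: VC = 155Q - 32Q^2 + 2Q^3. Then AVC = 155 - 32Q + 2Q^2 and MC = 155 - 64Q + 6Q^2.
AVC hits its minimum where MC = AVC, at Q = 8, giving min AVC = 155 - 32·8 + 2·8^2 = $27.
Since P = $8 < min AVC = $27, price fails to cover variable cost at any output.
Best response: produce nothing and absorb the $71 fixed cost.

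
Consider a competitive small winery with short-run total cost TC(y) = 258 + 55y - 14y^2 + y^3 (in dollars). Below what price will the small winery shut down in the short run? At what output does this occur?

$6 per unit, at y = 7

Short-run supply begins at min AVC. From VC = 55y - 14y^2 + y^3, AVC = 55 - 14y + y^2.
dAVC/dy = -14 + 2y = 0 gives y = 7. min AVC = 55 - 14·7 + 7^2 = 6.
The firm shuts down for any P below $6.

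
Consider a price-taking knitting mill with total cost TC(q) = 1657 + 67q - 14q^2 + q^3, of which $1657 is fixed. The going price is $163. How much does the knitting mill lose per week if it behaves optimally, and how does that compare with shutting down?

AVC = 67 - 14q + q^2 has its minimum $18 at q = 7; price $163 clears that bar, so the firm operates.
With MC = 67 - 28q + 3q^2, P = MC on the upward-sloping part at q* = 12.
TR = 163·12 = 1956. TC = 1657 + 516 = 2173. Profit = 1956 − 2173 = -$217.
Shutting down would mean losing the fixed cost of $1657, so operating at a loss of $217 is better by $1440.

Profit = -$217 at q = 12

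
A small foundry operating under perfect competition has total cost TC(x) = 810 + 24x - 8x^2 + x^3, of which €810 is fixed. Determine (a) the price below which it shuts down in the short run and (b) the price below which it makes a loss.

Shutdown price = €8; break-even price = €123

AVC = 24 - 8x + x^2; minimized at x = 4, giving min AVC = €8. That is the shutdown price.
ATC = 810/x + 24 - 8x + x^2. Setting dATC/dx = −810/x^2 − 8 + 2x = 0 gives x = 9 (since 2·9^3 − 8·9^2 = 810).
min ATC = 810/9 + 24 − 8·9 + 9^2 = €123. That is the break-even price.
For €8 ≤ P < €123 the firm produces at a loss; below €8 it shuts down.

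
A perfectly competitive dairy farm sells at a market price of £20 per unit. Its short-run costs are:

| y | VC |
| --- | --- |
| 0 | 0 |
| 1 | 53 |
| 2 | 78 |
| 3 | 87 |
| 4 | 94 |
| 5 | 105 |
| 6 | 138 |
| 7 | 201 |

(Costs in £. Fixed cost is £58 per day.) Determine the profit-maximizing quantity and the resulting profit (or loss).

Profit at each row (π = 20y − TC): y=0: -58; y=1: -91; y=2: -96; y=3: -85; y=4: -72; y=5: -63; y=6: -76; y=7: -119.
Profit is highest at y = 0. Equivalently, the lowest AVC in the table is 105/5 ≈ £21 at y = 5, and P = £20 falls below it — price never covers variable cost, so the firm shuts down and loses only its fixed cost.

y = 0 (shut down); profit = -£58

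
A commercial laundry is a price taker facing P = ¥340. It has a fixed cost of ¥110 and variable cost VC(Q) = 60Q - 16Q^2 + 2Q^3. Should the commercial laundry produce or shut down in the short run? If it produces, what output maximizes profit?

Produce at Q = 10

Strip out fixed cost: VC = 60Q - 16Q^2 + 2Q^3. Then AVC = 60 - 16Q + 2Q^2 and MC = 60 - 32Q + 6Q^2.
AVC is minimized where dAVC/dQ = -16 + 4Q = 0, at Q = 4; min AVC = 60 - 16·4 + 2·4^2 = ¥28.
Because ¥340 ≥ ¥28, revenue can cover variable cost; the firm operates.
P = MC gives -280 - 32Q + 6Q^2 = 0, with roots -14/3 and 10. Take the larger (rising MC): Q* = 10.
Check: AVC at Q = 10 is ¥100 ≤ P, so revenue covers variable cost.
Profit = P·Q − TC = 340·10 − 1110 = ¥2290.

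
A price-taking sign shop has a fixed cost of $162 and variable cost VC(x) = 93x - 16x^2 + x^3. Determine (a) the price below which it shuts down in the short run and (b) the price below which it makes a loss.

Shutdown price = $29; break-even price = $48

Shutdown price = min AVC. AVC = 93 - 16x + x^2, with vertex at x = 8 and minimum $29.
ATC = 162/x + 93 - 16x + x^2. Setting dATC/dx = −162/x^2 − 16 + 2x = 0 gives x = 9 (since 2·9^3 − 16·9^2 = 162).
min ATC = 162/9 + 93 − 16·9 + 9^2 = $48. That is the break-even price.
For $29 ≤ P < $48 the firm produces at a loss; below $29 it shuts down.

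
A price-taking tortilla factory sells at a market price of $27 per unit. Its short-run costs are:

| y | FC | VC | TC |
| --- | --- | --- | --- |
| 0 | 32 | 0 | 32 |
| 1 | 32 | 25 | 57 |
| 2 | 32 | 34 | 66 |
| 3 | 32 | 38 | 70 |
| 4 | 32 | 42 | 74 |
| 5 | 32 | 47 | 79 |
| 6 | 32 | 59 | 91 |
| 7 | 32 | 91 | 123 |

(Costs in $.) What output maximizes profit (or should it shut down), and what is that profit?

Compute π = P·y − TC at each output: y=0: -32; y=1: -30; y=2: -12; y=3: 11; y=4: 34; y=5: 56; y=6: 71; y=7: 66.
Profit is maximized at y = 6. AVC there is 59/6 = $9.83 ≤ P, so producing beats shutting down (which would give -$32).

y = 6; profit = $71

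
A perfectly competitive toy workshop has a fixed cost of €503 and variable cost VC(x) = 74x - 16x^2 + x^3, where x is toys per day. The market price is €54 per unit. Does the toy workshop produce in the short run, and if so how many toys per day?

Produce at x = 10

Strip out fixed cost: VC = 74x - 16x^2 + x^3. Then AVC = 74 - 16x + x^2 and MC = 74 - 32x + 3x^2.
AVC is minimized where dAVC/dx = -16 + 2x = 0, at x = 8; min AVC = 74 - 16·8 + 8^2 = €10.
Because €54 ≥ €10, revenue can cover variable cost; the firm operates.
Set P = MC: 54 = 74 - 32x + 3x^2 → 20 - 32x + 3x^2 = 0. The roots are x = 2/3 and x = 10; the profit-maximizing output is on the rising part of MC, so x* = 10.
Check: AVC at x = 10 is €14 ≤ P, so revenue covers variable cost.
Profit = P·x − TC = 54·10 − 643 = -€103, a loss, but smaller than the €503 fixed cost the firm would lose by shutting down.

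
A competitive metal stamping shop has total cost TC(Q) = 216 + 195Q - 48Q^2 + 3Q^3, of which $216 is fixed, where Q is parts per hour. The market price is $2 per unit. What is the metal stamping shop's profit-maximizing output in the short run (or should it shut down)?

From TC, MC = TC'(Q) = 195 - 96Q + 9Q^2 and AVC = VC/Q = 195 - 48Q + 3Q^2.
AVC hits its minimum where MC = AVC, at Q = 8, giving min AVC = 195 - 48·8 + 3·8^2 = $3.
P = $2 lies below min AVC = $3; no output level covers variable cost.
Best response: produce nothing and absorb the $216 fixed cost.

Shut down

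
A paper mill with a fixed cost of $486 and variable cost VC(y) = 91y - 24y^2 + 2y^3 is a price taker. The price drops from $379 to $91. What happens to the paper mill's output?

Output falls from 12 to 8

AVC = 91 - 24y + 2y^2, minimized at y = 6 where min AVC = $19. MC = 91 - 48y + 6y^2.
At P = $379 ≥ min AVC, set P = MC on the rising branch: y = 12.
At P = $91 ≥ min AVC, set P = MC: y = 8. The firm stays open but cuts output.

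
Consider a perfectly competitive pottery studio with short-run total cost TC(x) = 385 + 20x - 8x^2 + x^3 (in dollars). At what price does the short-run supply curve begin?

$4 per unit

The firm shuts down when price falls below the minimum of average variable cost. AVC = VC/x = 20 - 8x + x^2.
At the minimum of AVC, MC = AVC. MC = 20 - 16x + 3x^2; setting MC = AVC gives 2x^2 - 8x = 0, so x = 4. min AVC = 4.
The firm shuts down for any P below $4.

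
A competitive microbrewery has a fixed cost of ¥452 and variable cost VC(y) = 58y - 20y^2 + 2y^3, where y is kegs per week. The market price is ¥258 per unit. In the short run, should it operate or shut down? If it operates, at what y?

Produce at y = 10

Variable cost is VC = 58y - 20y^2 + 2y^3, so AVC = VC/y = 58 - 20y + 2y^2 and MC = dTC/dy = 58 - 40y + 6y^2.
The AVC parabola has its vertex at y = 20/4 = 5, where AVC = 58 - 20·5 + 2·5^2 = ¥8.
Because ¥258 ≥ ¥8, revenue can cover variable cost; the firm operates.
Set P = MC: 258 = 58 - 40y + 6y^2 → -200 - 40y + 6y^2 = 0. The roots are y = -10/3 and y = 10; the profit-maximizing output is on the rising part of MC, so y* = 10.
Check: AVC at y = 10 is ¥58 ≤ P, so revenue covers variable cost.
Profit = P·y − TC = 258·10 − 1032 = ¥1548.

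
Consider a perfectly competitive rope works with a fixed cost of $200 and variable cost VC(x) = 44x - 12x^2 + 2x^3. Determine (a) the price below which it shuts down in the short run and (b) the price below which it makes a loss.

Shutdown price = min AVC. AVC = 44 - 12x + 2x^2, with vertex at x = 3 and minimum $26.
ATC = 200/x + 44 - 12x + 2x^2. Setting dATC/dx = −200/x^2 − 12 + 4x = 0 gives x = 5 (since 4·5^3 − 12·5^2 = 200).
min ATC = 200/5 + 44 − 12·5 + 2·5^2 = $74. That is the break-even price.
Between these two prices the firm operates at a loss; above $74 it earns a profit.

Shutdown price = $26; break-even price = $74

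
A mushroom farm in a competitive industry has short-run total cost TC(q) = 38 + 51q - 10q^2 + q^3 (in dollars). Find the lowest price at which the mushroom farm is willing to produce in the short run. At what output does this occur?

The shutdown price is the minimum of AVC. VC = 51q - 10q^2 + q^3, so AVC = 51 - 10q + q^2.
At the minimum of AVC, MC = AVC. MC = 51 - 20q + 3q^2; setting MC = AVC gives 2q^2 - 10q = 0, so q = 5. min AVC = 26.
For P < $26 the firm produces nothing.

$26 per unit, at q = 5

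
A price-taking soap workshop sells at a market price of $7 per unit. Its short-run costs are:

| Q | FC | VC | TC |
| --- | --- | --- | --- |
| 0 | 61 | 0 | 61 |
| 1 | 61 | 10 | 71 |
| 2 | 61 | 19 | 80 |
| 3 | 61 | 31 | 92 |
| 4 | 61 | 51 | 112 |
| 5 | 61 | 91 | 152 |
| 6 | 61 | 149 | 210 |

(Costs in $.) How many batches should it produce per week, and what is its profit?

Q = 0 (shut down); profit = -$61

Compute π = P·Q − TC at each output: Q=0: -61; Q=1: -64; Q=2: -66; Q=3: -71; Q=4: -84; Q=5: -117; Q=6: -168.
Profit is highest at Q = 0. Equivalently, the lowest AVC in the table is 19/2 ≈ $9.50 at Q = 2, and P = $7 falls below it — price never covers variable cost, so the firm shuts down and loses only its fixed cost.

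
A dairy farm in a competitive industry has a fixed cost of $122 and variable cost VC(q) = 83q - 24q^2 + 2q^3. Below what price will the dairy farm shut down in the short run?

Short-run supply begins at min AVC. From VC = 83q - 24q^2 + 2q^3, AVC = 83 - 24q + 2q^2.
dAVC/dq = -24 + 4q = 0 gives q = 6. min AVC = 83 - 24·6 + 2·6^2 = 11.
So the shutdown price is $11.

$11 per unit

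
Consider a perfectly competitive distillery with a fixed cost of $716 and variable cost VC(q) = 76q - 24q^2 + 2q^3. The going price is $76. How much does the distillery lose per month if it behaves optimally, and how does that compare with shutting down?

Profit = -$204 at q = 8

AVC = 76 - 24q + 2q^2 has its minimum $4 at q = 6; price $76 clears that bar, so the firm operates.
MC = 76 - 48q + 6q^2. Setting P = MC and taking the root on the rising branch gives q* = 8.
TR = 76·8 = 608. TC = 716 + 96 = 812. Profit = 608 − 812 = -$204.
That loss of $204 beats the $716 the firm would lose by shutting down; producing recovers $512 of fixed cost.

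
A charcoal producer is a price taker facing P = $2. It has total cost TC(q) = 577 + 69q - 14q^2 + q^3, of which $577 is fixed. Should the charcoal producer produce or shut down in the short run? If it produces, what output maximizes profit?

Strip out fixed cost: VC = 69q - 14q^2 + q^3. Then AVC = 69 - 14q + q^2 and MC = 69 - 28q + 3q^2.
AVC hits its minimum where MC = AVC, at q = 7, giving min AVC = 69 - 14·7 + 7^2 = $20.
With P < min AVC ($2 < $20), every unit sold adds to the loss.
The firm minimizes its loss by shutting down and losing only its fixed cost of $577.

Shut down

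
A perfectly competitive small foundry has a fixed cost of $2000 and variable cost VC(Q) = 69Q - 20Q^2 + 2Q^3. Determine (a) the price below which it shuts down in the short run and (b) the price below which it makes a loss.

Shutdown price = $19; break-even price = $269

AVC = 69 - 20Q + 2Q^2; minimized at Q = 5, giving min AVC = $19. That is the shutdown price.
ATC = 2000/Q + 69 - 20Q + 2Q^2. Setting dATC/dQ = −2000/Q^2 − 20 + 4Q = 0 gives Q = 10 (since 4·10^3 − 20·10^2 = 2000).
min ATC = 2000/10 + 69 − 20·10 + 2·10^2 = $269. That is the break-even price.
Between these two prices the firm operates at a loss; above $269 it earns a profit.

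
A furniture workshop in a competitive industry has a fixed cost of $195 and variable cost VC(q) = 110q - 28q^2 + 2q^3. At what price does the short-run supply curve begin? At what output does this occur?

$12 per unit, at q = 7

The firm shuts down when price falls below the minimum of average variable cost. AVC = VC/q = 110 - 28q + 2q^2.
At the minimum of AVC, MC = AVC. MC = 110 - 56q + 6q^2; setting MC = AVC gives 4q^2 - 28q = 0, so q = 7. min AVC = 12.
So the shutdown price is $12.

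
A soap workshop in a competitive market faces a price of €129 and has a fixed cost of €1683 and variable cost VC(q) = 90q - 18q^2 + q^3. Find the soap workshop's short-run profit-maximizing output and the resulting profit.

Profit = -€331 at q = 13

AVC = 90 - 18q + q^2 has its minimum €9 at q = 9; price €129 clears that bar, so the firm operates.
With MC = 90 - 36q + 3q^2, P = MC on the upward-sloping part at q* = 13.
TR = 129·13 = 1677. TC = 1683 + 325 = 2008. Profit = 1677 − 2008 = -€331.
Shutting down would mean losing the fixed cost of €1683, so operating at a loss of €331 is better by €1352.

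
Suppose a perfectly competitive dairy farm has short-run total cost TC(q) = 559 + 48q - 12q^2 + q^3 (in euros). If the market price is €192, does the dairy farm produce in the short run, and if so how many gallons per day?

Produce at q = 12

Strip out fixed cost: VC = 48q - 12q^2 + q^3. Then AVC = 48 - 12q + q^2 and MC = 48 - 24q + 3q^2.
The AVC parabola has its vertex at q = 12/2 = 6, where AVC = 48 - 12·6 + 6^2 = €12.
Since P = €192 ≥ min AVC = €12, price covers variable cost and the firm should produce.
P = MC gives -144 - 24q + 3q^2 = 0, with roots -4 and 12. Take the larger (rising MC): q* = 12.
Check: AVC at q = 12 is €48 ≤ P, so revenue covers variable cost.
Profit = P·q − TC = 192·12 − 1135 = €1169.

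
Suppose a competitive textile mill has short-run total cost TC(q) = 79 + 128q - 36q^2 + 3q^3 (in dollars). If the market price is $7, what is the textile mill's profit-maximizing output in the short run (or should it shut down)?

Variable cost is VC = 128q - 36q^2 + 3q^3, so AVC = VC/q = 128 - 36q + 3q^2 and MC = dTC/dq = 128 - 72q + 9q^2.
AVC hits its minimum where MC = AVC, at q = 6, giving min AVC = 128 - 36·6 + 3·6^2 = $20.
Since P = $7 < min AVC = $20, price fails to cover variable cost at any output.
Best response: produce nothing and absorb the $79 fixed cost.

Shut down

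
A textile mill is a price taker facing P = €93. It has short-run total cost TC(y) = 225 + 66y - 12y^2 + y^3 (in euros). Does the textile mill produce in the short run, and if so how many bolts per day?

Variable cost is VC = 66y - 12y^2 + y^3, so AVC = VC/y = 66 - 12y + y^2 and MC = dTC/dy = 66 - 24y + 3y^2.
The AVC parabola has its vertex at y = 12/2 = 6, where AVC = 66 - 12·6 + 6^2 = €30.
Since P = €93 ≥ min AVC = €30, price covers variable cost and the firm should produce.
Set P = MC: 93 = 66 - 24y + 3y^2 → -27 - 24y + 3y^2 = 0. The roots are y = -1 and y = 9; the profit-maximizing output is on the rising part of MC, so y* = 9.
Check: AVC at y = 9 is €39 ≤ P, so revenue covers variable cost.
Profit = P·y − TC = 93·9 − 576 = €261.

Produce at y = 9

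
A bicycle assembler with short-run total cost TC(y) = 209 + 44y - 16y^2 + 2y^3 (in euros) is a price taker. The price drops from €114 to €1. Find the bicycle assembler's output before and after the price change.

Output falls from 7 to 0 (the firm shuts down)

AVC = 44 - 16y + 2y^2, minimized at y = 4 where min AVC = €12. MC = 44 - 32y + 6y^2.
With P = €114 above the shutdown price, P = MC gives y = 7.
At P = €1 < min AVC = €12, price no longer covers variable cost at any output, so the firm shuts down: y = 0.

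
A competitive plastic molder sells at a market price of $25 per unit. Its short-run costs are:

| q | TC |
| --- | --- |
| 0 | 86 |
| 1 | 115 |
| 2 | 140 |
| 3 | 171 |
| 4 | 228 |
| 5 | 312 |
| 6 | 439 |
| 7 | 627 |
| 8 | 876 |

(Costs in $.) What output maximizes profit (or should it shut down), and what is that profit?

Profit at each row (π = 25q − TC): q=0: -86; q=1: -90; q=2: -90; q=3: -96; q=4: -128; q=5: -187; q=6: -289; q=7: -452; q=8: -676.
Profit is highest at q = 0. Equivalently, the lowest AVC in the table is 54/2 ≈ $27 at q = 2, and P = $25 falls below it — price never covers variable cost, so the firm shuts down and loses only its fixed cost.

q = 0 (shut down); profit = -$86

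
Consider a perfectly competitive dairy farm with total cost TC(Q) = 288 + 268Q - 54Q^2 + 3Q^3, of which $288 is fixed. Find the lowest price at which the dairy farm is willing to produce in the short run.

$25 per unit

The shutdown price is the minimum of AVC. VC = 268Q - 54Q^2 + 3Q^3, so AVC = 268 - 54Q + 3Q^2.
dAVC/dQ = -54 + 6Q = 0 gives Q = 9. min AVC = 268 - 54·9 + 3·9^2 = 25.
So the shutdown price is $25.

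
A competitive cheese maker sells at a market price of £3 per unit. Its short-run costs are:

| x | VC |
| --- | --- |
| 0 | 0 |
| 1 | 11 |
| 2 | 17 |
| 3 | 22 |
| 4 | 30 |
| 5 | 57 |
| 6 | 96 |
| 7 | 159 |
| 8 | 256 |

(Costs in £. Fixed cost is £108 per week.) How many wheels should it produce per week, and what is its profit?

Tabulate TR − TC: x=0: -108; x=1: -116; x=2: -119; x=3: -121; x=4: -126; x=5: -150; x=6: -186; x=7: -246; x=8: -340.
Profit is highest at x = 0. Equivalently, the lowest AVC in the table is 22/3 ≈ £7.33 at x = 3, and P = £3 falls below it — price never covers variable cost, so the firm shuts down and loses only its fixed cost.

x = 0 (shut down); profit = -£108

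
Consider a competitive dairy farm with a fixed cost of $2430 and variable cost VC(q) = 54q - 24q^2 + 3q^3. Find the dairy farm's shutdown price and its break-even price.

Shutdown price = $6; break-even price = $351

Shutdown price = min AVC. AVC = 54 - 24q + 3q^2, with vertex at q = 4 and minimum $6.
ATC = 2430/q + 54 - 24q + 3q^2. Setting dATC/dq = −2430/q^2 − 24 + 6q = 0 gives q = 9 (since 6·9^3 − 24·9^2 = 2430).
min ATC = 2430/9 + 54 − 24·9 + 3·9^2 = $351. That is the break-even price.
Between these two prices the firm operates at a loss; above $351 it earns a profit.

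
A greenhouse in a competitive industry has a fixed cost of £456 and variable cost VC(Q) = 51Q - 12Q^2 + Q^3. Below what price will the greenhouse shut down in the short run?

£15 per unit

The firm shuts down when price falls below the minimum of average variable cost. AVC = VC/Q = 51 - 12Q + Q^2.
At the minimum of AVC, MC = AVC. MC = 51 - 24Q + 3Q^2; setting MC = AVC gives 2Q^2 - 12Q = 0, so Q = 6. min AVC = 15.
So the shutdown price is £15.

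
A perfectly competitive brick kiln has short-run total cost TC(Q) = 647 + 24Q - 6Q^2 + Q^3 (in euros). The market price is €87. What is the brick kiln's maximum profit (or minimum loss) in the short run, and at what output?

Profit = -€255 at Q = 7

AVC = 24 - 6Q + Q^2 has its minimum €15 at Q = 3; price €87 clears that bar, so the firm operates.
With MC = 24 - 12Q + 3Q^2, P = MC on the upward-sloping part at Q* = 7.
TR = 87·7 = 609. TC = 647 + 217 = 864. Profit = 609 − 864 = -€255.
By producing, the firm covers all variable cost plus €392 of fixed cost; shutting down would lose the full €647.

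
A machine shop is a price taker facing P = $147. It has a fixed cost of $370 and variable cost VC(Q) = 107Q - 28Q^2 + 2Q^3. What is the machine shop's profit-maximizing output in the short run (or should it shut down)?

Produce at Q = 10

From TC, MC = TC'(Q) = 107 - 56Q + 6Q^2 and AVC = VC/Q = 107 - 28Q + 2Q^2.
AVC is minimized where dAVC/dQ = -28 + 4Q = 0, at Q = 7; min AVC = 107 - 28·7 + 2·7^2 = $9.
Because $147 ≥ $9, revenue can cover variable cost; the firm operates.
P = MC gives -40 - 56Q + 6Q^2 = 0, with roots -2/3 and 10. Take the larger (rising MC): Q* = 10.
Check: AVC at Q = 10 is $27 ≤ P, so revenue covers variable cost.
Profit = P·Q − TC = 147·10 − 640 = $830.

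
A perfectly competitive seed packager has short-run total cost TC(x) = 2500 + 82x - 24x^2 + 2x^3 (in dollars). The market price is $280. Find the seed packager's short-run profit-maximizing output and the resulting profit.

Profit = -$80 at x = 11

AVC = 82 - 24x + 2x^2 has its minimum $10 at x = 6; price $280 clears that bar, so the firm operates.
MC = 82 - 48x + 6x^2. Setting P = MC and taking the root on the rising branch gives x* = 11.
TR = 280·11 = 3080. TC = 2500 + 660 = 3160. Profit = 3080 − 3160 = -$80.
Shutting down would mean losing the fixed cost of $2500, so operating at a loss of $80 is better by $2420.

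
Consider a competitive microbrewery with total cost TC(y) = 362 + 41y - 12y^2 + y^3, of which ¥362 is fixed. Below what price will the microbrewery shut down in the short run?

¥5 per unit

The firm shuts down when price falls below the minimum of average variable cost. AVC = VC/y = 41 - 12y + y^2.
At the minimum of AVC, MC = AVC. MC = 41 - 24y + 3y^2; setting MC = AVC gives 2y^2 - 12y = 0, so y = 6. min AVC = 5.
The firm shuts down for any P below ¥5.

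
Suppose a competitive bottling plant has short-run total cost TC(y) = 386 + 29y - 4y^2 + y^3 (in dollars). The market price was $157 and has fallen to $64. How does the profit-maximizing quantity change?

MC = 29 - 8y + 3y^2; the shutdown threshold is min AVC = $25 (at y = 2).
With P = $157 above the shutdown price, P = MC gives y = 8.
At P = $64 ≥ min AVC, set P = MC: y = 5. The firm stays open but cuts output.

Output falls from 8 to 5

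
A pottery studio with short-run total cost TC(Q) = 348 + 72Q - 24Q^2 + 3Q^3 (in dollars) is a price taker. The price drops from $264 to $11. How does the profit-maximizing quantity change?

MC = 72 - 48Q + 9Q^2; the shutdown threshold is min AVC = $24 (at Q = 4).
At P = $264 ≥ min AVC, set P = MC on the rising branch: Q = 8.
At P = $11 < min AVC = $24, price no longer covers variable cost at any output, so the firm shuts down: Q = 0.

Output falls from 8 to 0 (the firm shuts down)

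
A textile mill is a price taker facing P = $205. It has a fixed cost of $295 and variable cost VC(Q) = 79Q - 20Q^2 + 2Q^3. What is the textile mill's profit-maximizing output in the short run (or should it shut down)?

Variable cost is VC = 79Q - 20Q^2 + 2Q^3, so AVC = VC/Q = 79 - 20Q + 2Q^2 and MC = dTC/dQ = 79 - 40Q + 6Q^2.
AVC is minimized where dAVC/dQ = -20 + 4Q = 0, at Q = 5; min AVC = 79 - 20·5 + 2·5^2 = $29.
P = $205 exceeds min AVC = $29, so the firm stays open.
Solving P = MC: -126 - 40Q + 6Q^2 = 0 ⇒ Q = -7/3 or 9. On the upward-sloping branch, Q* = 9.
Check: AVC at Q = 9 is $61 ≤ P, so revenue covers variable cost.
Profit = P·Q − TC = 205·9 − 844 = $1001.

Produce at Q = 9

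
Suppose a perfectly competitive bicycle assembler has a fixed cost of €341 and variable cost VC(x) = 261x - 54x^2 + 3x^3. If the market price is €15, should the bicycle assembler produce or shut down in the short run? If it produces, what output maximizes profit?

Shut down

From TC, MC = TC'(x) = 261 - 108x + 9x^2 and AVC = VC/x = 261 - 54x + 3x^2.
The AVC parabola has its vertex at x = 54/6 = 9, where AVC = 261 - 54·9 + 3·9^2 = €18.
With P < min AVC (€15 < €18), every unit sold adds to the loss.
The firm minimizes its loss by shutting down and losing only its fixed cost of €341.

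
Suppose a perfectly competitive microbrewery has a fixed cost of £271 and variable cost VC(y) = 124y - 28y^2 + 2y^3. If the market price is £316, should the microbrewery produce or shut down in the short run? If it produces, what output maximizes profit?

Produce at y = 12

Variable cost is VC = 124y - 28y^2 + 2y^3, so AVC = VC/y = 124 - 28y + 2y^2 and MC = dTC/dy = 124 - 56y + 6y^2.
The AVC parabola has its vertex at y = 28/4 = 7, where AVC = 124 - 28·7 + 2·7^2 = £26.
P = £316 exceeds min AVC = £26, so the firm stays open.
P = MC gives -192 - 56y + 6y^2 = 0, with roots -8/3 and 12. Take the larger (rising MC): y* = 12.
Check: AVC at y = 12 is £76 ≤ P, so revenue covers variable cost.
Profit = P·y − TC = 316·12 − 1183 = £2609.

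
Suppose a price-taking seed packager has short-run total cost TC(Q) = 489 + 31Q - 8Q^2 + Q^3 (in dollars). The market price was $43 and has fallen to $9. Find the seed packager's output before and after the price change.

MC = 31 - 16Q + 3Q^2; the shutdown threshold is min AVC = $15 (at Q = 4).
At P = $43 ≥ min AVC, set P = MC on the rising branch: Q = 6.
At P = $9 < min AVC = $15, price no longer covers variable cost at any output, so the firm shuts down: Q = 0.

Output falls from 6 to 0 (the firm shuts down)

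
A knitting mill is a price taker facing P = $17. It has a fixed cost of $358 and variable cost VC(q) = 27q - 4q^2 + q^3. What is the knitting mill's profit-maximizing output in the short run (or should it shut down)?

Shut down

Strip out fixed cost: VC = 27q - 4q^2 + q^3. Then AVC = 27 - 4q + q^2 and MC = 27 - 8q + 3q^2.
AVC is minimized where dAVC/dq = -4 + 2q = 0, at q = 2; min AVC = 27 - 4·2 + 2^2 = $23.
Since P = $17 < min AVC = $23, price fails to cover variable cost at any output.
Best response: produce nothing and absorb the $358 fixed cost.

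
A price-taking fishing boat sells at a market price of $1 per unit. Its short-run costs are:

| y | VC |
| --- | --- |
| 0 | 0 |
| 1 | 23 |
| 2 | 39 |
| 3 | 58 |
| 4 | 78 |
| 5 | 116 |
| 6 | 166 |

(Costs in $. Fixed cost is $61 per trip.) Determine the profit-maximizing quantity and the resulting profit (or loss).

Tabulate TR − TC: y=0: -61; y=1: -83; y=2: -98; y=3: -116; y=4: -135; y=5: -172; y=6: -221.
Profit is highest at y = 0. Equivalently, the lowest AVC in the table is 58/3 ≈ $19.33 at y = 3, and P = $1 falls below it — price never covers variable cost, so the firm shuts down and loses only its fixed cost.

y = 0 (shut down); profit = -$61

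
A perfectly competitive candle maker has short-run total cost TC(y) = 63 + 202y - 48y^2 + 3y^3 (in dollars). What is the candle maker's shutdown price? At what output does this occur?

Short-run supply begins at min AVC. From VC = 202y - 48y^2 + 3y^3, AVC = 202 - 48y + 3y^2.
dAVC/dy = -48 + 6y = 0 gives y = 8. min AVC = 202 - 48·8 + 3·8^2 = 10.
For P < $10 the firm produces nothing.

$10 per unit, at y = 8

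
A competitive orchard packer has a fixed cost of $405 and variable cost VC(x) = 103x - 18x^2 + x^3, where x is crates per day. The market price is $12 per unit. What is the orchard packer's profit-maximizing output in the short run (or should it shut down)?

Variable cost is VC = 103x - 18x^2 + x^3, so AVC = VC/x = 103 - 18x + x^2 and MC = dTC/dx = 103 - 36x + 3x^2.
AVC is minimized where dAVC/dx = -18 + 2x = 0, at x = 9; min AVC = 103 - 18·9 + 9^2 = $22.
P = $12 lies below min AVC = $22; no output level covers variable cost.
Best response: produce nothing and absorb the $405 fixed cost.

Shut down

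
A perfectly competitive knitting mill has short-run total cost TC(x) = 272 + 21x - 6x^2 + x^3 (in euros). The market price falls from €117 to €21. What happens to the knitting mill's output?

Output falls from 8 to 4

AVC = 21 - 6x + x^2, minimized at x = 3 where min AVC = €12. MC = 21 - 12x + 3x^2.
At P = €117 ≥ min AVC, set P = MC on the rising branch: x = 8.
At P = €21 ≥ min AVC, set P = MC: x = 4. The firm stays open but cuts output.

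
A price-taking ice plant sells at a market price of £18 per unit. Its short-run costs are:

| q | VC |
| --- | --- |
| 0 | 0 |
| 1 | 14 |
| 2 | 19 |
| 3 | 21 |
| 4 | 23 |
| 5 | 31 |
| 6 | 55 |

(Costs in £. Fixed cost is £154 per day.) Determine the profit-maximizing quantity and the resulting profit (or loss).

q = 5; profit = -£95

Compute π = P·q − TC at each output: q=0: -154; q=1: -150; q=2: -137; q=3: -121; q=4: -105; q=5: -95; q=6: -101.
Profit is maximized at q = 5. AVC there is 31/5 = £6.20 ≤ P, so producing beats shutting down (which would give -£154).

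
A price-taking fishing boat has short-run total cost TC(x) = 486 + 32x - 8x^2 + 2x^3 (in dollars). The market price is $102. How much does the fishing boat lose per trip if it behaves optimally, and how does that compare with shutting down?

Profit = -$186 at x = 5

AVC = 32 - 8x + 2x^2 has its minimum $24 at x = 2; price $102 clears that bar, so the firm operates.
With MC = 32 - 16x + 6x^2, P = MC on the upward-sloping part at x* = 5.
TR = 102·5 = 510. TC = 486 + 210 = 696. Profit = 510 − 696 = -$186.
That loss of $186 beats the $486 the firm would lose by shutting down; producing recovers $300 of fixed cost.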